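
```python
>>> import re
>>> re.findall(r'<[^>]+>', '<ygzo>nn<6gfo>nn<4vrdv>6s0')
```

Since nothing is captured, `findall` lists the 3 matched substrings directly.

['<ygzo>', '<6gfo>', '<4vrdv>']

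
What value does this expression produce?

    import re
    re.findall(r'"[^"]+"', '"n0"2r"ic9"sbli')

['"n0"', '"ic9"']

Walking the string: at [0:4] → '"n0"'; at [6:11] → '"ic9"'.
With no groups in the pattern, `findall` gives back each whole match — 2 here.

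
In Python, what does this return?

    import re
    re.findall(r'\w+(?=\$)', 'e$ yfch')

['e']

Because the assertion is zero-width, the text it checks is not consumed and won't appear in the result.
With no groups in the pattern, `findall` gives back each whole match — 1 here.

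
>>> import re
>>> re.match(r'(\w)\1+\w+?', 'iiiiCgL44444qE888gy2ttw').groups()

('i',)

The match spans [0:5] → 'iiiiC'.
Captured: group 1 = 'i'.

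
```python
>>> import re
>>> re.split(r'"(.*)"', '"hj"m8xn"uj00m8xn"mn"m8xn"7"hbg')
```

Because the pattern has a capturing group, `split` also inserts each captured text between the pieces.

['', 'hj"m8xn"uj00m8xn"mn"m8xn"7', 'hbg']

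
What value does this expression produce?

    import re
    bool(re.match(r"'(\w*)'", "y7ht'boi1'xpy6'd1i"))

False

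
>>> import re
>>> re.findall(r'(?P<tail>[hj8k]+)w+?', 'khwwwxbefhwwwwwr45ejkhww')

With a single group, `findall` returns only what that group captured — 3 items.

['kh', 'h', 'jkh']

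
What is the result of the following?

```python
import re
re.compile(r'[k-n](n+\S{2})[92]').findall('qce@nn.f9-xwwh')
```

Pattern: a character in [k-n]; then one or more of a literal 'n', then exactly 2 of a non-whitespace character (captured); then one of [92].
`findall` collects group 1 from the one match (1 total).

['n.f']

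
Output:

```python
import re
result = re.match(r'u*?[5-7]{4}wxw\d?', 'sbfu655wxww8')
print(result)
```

None

`re.match` only tries the pattern at the start of the string.
Here the string doesn't start with a match, so the call returns None.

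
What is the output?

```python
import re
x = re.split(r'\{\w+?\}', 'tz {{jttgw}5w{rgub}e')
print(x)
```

Matches to split on: at [4:11] → '{jttgw}'; at [13:19] → '{rgub}'.
`split` removes every match and returns the 3 fragments in between.

['tz {', '5w', 'e']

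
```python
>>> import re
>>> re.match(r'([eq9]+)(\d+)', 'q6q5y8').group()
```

`re.match` only tries the pattern at the start of the string.
The match spans [0:2] → 'q6'.

'q6'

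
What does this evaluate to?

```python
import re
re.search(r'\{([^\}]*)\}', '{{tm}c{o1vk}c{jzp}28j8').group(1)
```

'{tm'

`re.search` tries every starting position until one works.
The match spans [0:5] → '{{tm}'.
Captured: group 1 = '{tm'.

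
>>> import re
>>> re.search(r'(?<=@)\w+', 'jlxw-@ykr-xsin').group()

'ykr'

The positive lookaround only admits positions where the adjacent text matches; those characters stay outside the span.
The match spans [6:9] → 'ykr'.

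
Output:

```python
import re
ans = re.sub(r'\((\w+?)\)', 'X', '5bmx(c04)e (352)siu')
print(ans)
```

Every occurrence is swapped for 'X'.

5bmxXe Xsiu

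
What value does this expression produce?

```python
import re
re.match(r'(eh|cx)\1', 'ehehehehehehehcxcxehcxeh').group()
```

The backreference `\1` re-matches whatever the first group consumed, character for character.
`re.match` won't scan ahead — the pattern has to work from the very first character.
The match spans [0:4] → 'eheh'.
Captured: group 1 = 'eh'.

'eheh'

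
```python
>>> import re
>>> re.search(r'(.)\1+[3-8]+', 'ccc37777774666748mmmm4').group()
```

`\1` has to match the exact text group 1 already captured.
`re.search` scans for the first position where the pattern succeeds.
The match spans [0:17] → 'ccc37777774666748'.
Captured: group 1 = 'c'.

'ccc37777774666748'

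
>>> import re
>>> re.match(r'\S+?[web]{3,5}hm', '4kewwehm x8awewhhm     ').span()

(0, 8)

The pattern matches one or more of a non-whitespace character (lazy); then 3 to 5 of one of [web], then the literal 'hm'.
`re.match` only tries the pattern at the start of the string.
The match spans [0:8] → '4kewwehm'.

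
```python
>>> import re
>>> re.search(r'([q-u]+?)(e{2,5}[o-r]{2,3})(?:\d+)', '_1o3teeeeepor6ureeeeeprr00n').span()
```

This matches one or more of a character in [q-u] (lazy) (captured); then 2 to 5 of a literal 'e', then 2 to 3 of a character in [o-r] (captured); then one or more of a digit (non-capturing group).
`search` walks the string left to right and returns the first match it finds.
The match spans [4:14] → 'teeeeepor6'.
Captured: group 1 = 't', group 2 = 'eeeeepor'.

(4, 14)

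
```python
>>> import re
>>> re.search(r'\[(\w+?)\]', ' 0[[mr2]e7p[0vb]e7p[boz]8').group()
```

`search` walks the string left to right and returns the first match it finds.
The match spans [3:8] → '[mr2]'.
Captured: group 1 = 'mr2'.

'[mr2]'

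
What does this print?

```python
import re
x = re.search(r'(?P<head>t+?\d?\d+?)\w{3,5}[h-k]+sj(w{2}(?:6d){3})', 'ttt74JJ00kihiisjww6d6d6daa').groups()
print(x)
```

('ttt74', 'ww6d6d6d')

Pattern: one or more of a literal 't' (lazy), then optionally a digit, then one or more of a digit (lazy) (captured as 'head'); then 3 to 5 of a word character, then one or more of a character in [h-k], then the literal 'sj'; then exactly 2 of a literal 'w', then the literal '6d' repeated 3 times (captured).
`search` walks the string left to right and returns the first match it finds.
The match spans [0:24] → 'ttt74JJ00kihiisjww6d6d6d'.
Captured: group 1 = 'ttt74', group 2 = 'ww6d6d6d'.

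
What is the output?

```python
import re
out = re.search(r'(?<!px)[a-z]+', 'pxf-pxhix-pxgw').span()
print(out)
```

(0, 3)

A negative assertion filters positions out without eating any characters.
The match spans [0:3] → 'pxf'.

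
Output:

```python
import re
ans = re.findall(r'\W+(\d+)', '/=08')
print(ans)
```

['08']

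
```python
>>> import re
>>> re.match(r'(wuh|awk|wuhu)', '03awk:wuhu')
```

None

`re.match` only tries the pattern at the start of the string.
Here position 0 doesn't satisfy it, so the call returns None.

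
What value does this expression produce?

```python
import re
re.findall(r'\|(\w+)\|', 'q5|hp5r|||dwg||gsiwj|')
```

One capturing group, so `findall` returns just the captured substring from each match — 3 in all.

['hp5r', 'dwg', 'gsiwj']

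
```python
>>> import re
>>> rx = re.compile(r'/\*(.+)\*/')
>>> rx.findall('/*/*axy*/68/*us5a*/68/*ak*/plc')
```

['/*axy*/68/*us5a*/68/*ak']

Matches: at [0:27] match '/*/*axy*/68/*us5a*/68/*ak*/', group 1 = '/*axy*/68/*us5a*/68/*ak'.
One capturing group, so `findall` returns just the captured substring from the one match — 1 in all.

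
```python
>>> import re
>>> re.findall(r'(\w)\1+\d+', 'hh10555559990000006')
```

['h']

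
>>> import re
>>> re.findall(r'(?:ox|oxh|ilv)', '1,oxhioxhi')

Branches in `(...|...)` are attempted left-to-right; the first branch that allows the whole pattern to succeed is taken.
Walking the string: at [2:4] → 'ox'; at [6:8] → 'ox'.
`findall` yields the raw match text (2 of them) because the pattern has no groups.

['ox', 'ox']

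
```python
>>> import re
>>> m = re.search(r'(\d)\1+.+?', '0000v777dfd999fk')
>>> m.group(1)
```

'0'

The backreference `\1` re-matches whatever the first group consumed, character for character.
`search` walks the string left to right and returns the first match it finds.
The match spans [0:5] → '0000v'.
Captured: group 1 = '0'.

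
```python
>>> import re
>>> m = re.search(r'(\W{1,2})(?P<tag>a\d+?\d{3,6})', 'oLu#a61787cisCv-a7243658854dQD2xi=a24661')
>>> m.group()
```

'#a61787'

This matches 1 to 2 of a non-word character (captured); then a literal 'a', then one or more of a digit (lazy), then 3 to 6 of a digit (captured as 'tag').
`re.search` tries every starting position until one works.
The match spans [3:10] → '#a61787'.
Captured: group 1 = '#', group 2 = 'a61787'.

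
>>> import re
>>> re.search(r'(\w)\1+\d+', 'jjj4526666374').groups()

('j',)

The match spans [0:13] → 'jjj4526666374'.
Captured: group 1 = 'j'.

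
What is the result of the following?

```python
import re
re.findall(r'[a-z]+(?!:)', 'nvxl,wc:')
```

['nvxl', 'w']

The negative lookahead/lookbehind blocks any match where the forbidden context is present.
Since nothing is captured, `findall` lists the 2 matched substrings directly.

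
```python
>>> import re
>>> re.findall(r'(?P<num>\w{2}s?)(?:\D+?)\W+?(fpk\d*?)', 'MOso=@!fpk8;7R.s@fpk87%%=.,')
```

Pattern: exactly 2 of a word character, then optionally the literal 's' (captured as 'num'); then one or more of a non-digit (lazy) (non-capturing group); then one or more of a non-word character (lazy); then the literal 'fpk', then zero or more of a digit (lazy) (captured).
Lazy quantifiers expand one character at a time until the remainder of the pattern can match.
Walking the string: at [0:10] match 'MOso=@!fpk', groups = ('MOs', 'fpk'); at [12:20] match '7R.s@fpk', groups = ('7R', 'fpk').
With 2 capturing groups, `findall` returns a 2-tuple per match.

[('MOs', 'fpk'), ('7R', 'fpk')]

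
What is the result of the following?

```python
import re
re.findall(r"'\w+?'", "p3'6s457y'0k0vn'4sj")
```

["'6s457y'"]

Since nothing is captured, `findall` lists the 1 matched substring directly.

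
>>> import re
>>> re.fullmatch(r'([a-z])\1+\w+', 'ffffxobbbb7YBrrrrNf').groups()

('f',)

A backreference is literal: `\1` must see the identical characters the first group matched.
For `fullmatch`, every character of the input must be accounted for by the pattern.
The match spans [0:19] → 'ffffxobbbb7YBrrrrNf'.
Captured: group 1 = 'f'.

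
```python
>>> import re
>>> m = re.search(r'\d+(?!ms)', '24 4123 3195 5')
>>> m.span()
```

A negative assertion filters positions out without eating any characters.
`re.search` tries every starting position until one works.
The match spans [0:2] → '24'.

(0, 2)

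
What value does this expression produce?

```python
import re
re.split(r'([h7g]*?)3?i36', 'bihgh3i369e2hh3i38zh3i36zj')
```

['bi', 'hgh', '9e2hh3i38z', 'h', 'zj']

This matches zero or more of one of [h7g] (lazy) (captured); then optionally the literal '3', then the literal 'i36'.
Because the pattern has a capturing group, `split` also inserts each captured text between the pieces.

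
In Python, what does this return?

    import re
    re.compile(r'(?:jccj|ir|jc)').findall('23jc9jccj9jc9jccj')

The regex engine tests alternatives in the order written; an earlier branch that matches wins even if a later one would match more.
With no groups in the pattern, `findall` gives back each whole match — 4 here.

['jc', 'jccj', 'jc', 'jccj']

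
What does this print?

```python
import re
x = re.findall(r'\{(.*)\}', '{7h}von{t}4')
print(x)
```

Walking the string: at [0:10] match '{7h}von{t}', group 1 = '7h}von{t'.
`findall` collects group 1 from the one match (1 total).

['7h}von{t']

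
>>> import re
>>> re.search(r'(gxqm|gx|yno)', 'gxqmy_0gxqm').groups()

Branches in `(...|...)` are attempted left-to-right; the first branch that allows the whole pattern to succeed is taken.
`re.search` scans for the first position where the pattern succeeds.
The match spans [0:4] → 'gxqm'.
Captured: group 1 = 'gxqm'.

('gxqm',)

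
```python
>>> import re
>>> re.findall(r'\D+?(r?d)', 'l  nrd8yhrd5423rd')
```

With the lazy modifier that quantifier settles for the fewest repetitions that let the rest of the pattern succeed (the atoms after it are unaffected and can still be greedy).
Because there's exactly one group, `findall` drops the full match and keeps group 1 from each hit.

['rd', 'rd', 'd']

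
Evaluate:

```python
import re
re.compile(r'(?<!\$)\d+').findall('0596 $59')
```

['0596', '9']

Because the assertion is negative and zero-width, positions next to the forbidden text are skipped.
Matches: at [0:4] → '0596'; at [7:8] → '9'.
With no groups in the pattern, `findall` gives back each whole match — 2 here.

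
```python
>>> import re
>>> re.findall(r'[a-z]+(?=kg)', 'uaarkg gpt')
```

Because the assertion is zero-width, the text it checks is not consumed and won't appear in the result.
Scanning left to right: at [0:4] → 'uaar'.
Since nothing is captured, `findall` lists the 1 matched substring directly.

['uaar']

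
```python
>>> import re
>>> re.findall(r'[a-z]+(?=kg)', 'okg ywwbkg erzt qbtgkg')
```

The `(?=…)`/`(?<=…)` assertion just peeks at neighbouring text; it doesn't advance the match position.
Walking the string: at [0:1] → 'o'; at [4:8] → 'ywwb'; at [16:20] → 'qbtg'.
No capturing groups, so `findall` returns the 3 full match strings.

['o', 'ywwb', 'qbtg']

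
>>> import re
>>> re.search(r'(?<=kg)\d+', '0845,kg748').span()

(7, 10)

The `(?=…)`/`(?<=…)` assertion just peeks at neighbouring text; it doesn't advance the match position.
The match spans [7:10] → '748'.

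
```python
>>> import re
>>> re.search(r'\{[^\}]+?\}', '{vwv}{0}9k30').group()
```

'{vwv}'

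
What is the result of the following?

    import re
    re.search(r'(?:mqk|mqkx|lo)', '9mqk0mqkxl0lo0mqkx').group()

`re.search` scans for the first position where the pattern succeeds.
The match spans [1:4] → 'mqk'.

'mqk'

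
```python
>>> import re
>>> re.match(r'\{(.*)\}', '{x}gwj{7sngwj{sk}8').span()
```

`re.match` only tries the pattern at the start of the string.
The match spans [0:17] → '{x}gwj{7sngwj{sk}'.
Captured: group 1 = 'x}gwj{7sngwj{sk'.

(0, 17)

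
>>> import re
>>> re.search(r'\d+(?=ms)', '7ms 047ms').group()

'7'

Lookahead/lookbehind check context without consuming it, so the matched span excludes the asserted characters.
`re.search` tries every starting position until one works.
The match spans [0:1] → '7'.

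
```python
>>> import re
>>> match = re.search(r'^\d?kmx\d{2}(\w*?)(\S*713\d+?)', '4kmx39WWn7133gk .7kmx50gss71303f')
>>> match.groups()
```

('', 'WWn7133')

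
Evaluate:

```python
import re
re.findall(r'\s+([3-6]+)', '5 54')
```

Pattern: one or more of whitespace; then one or more of a character in [3-6] (captured).
One capturing group, so `findall` returns just the captured substring from the one match — 1 in all.

['54']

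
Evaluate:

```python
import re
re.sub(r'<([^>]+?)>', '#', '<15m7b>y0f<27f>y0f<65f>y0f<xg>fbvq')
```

'#y0f#y0f#y0f#fbvq'

`sub` substitutes '#' at each match site.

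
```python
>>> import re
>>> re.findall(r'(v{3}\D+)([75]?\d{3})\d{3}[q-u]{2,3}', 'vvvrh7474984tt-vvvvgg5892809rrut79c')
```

Pattern: exactly 3 of a literal 'v', then one or more of a non-digit (captured); then optionally one of [75], then exactly 3 of a digit (captured); then exactly 3 of a digit, then 2 to 3 of a character in [q-u].
Scanning left to right: at [0:14] match 'vvvrh7474984tt', groups = ('vvvrh', '7474'); at [15:31] match 'vvvvgg5892809rru', groups = ('vvvvgg', '5892').
`findall` packs the 2 group values into a tuple for every match.

[('vvvrh', '7474'), ('vvvvgg', '5892')]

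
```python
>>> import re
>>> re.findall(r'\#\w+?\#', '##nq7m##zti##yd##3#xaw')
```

['#nq7m#', '#zti#', '#yd#', '#3#']

No capturing groups, so `findall` returns the 4 full match strings.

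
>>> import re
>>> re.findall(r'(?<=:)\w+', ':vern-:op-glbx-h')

['vern', 'op']

The lookaround is zero-width — it requires the adjacent text to match without consuming it, so the asserted text isn't part of the match.
Walking the string: at [1:5] → 'vern'; at [7:9] → 'op'.
With no groups in the pattern, `findall` gives back each whole match — 2 here.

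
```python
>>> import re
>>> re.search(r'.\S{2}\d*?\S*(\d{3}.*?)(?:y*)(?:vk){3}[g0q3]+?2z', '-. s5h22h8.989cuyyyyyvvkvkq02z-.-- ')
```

The pattern matches any character, then exactly 2 of a non-whitespace character; then zero or more of a digit (lazy), then zero or more of a non-whitespace character; then exactly 3 of a digit, then zero or more of any character (lazy) (captured); then zero or more of a literal 'y' (non-capturing group); then the literal 'vk' repeated 3 times, then one or more of one of [g0q3] (lazy), then the literal '2z'.
`re.search` tries every starting position until one works.
Here nothing in the string fits, so the call returns None.

None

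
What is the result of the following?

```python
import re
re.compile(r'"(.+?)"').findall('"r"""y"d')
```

The `?` after the quantifier makes it lazy — it takes as little as possible before letting the rest of the pattern try.
Because there's exactly one group, `findall` drops the full match and keeps group 1 from each hit.

['r', '"y']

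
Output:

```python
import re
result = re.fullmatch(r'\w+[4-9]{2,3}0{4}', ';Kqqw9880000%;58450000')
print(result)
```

None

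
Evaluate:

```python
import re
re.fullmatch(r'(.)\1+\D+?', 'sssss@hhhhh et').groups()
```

('s',)

The match spans [0:14] → 'sssss@hhhhh et'.
Captured: group 1 = 's'.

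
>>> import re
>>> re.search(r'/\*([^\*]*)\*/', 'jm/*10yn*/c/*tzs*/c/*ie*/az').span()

(2, 10)

`search` walks the string left to right and returns the first match it finds.
The match spans [2:10] → '/*10yn*/'.
Captured: group 1 = '10yn'.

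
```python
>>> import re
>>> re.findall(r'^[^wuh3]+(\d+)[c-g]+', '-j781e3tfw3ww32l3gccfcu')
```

['1']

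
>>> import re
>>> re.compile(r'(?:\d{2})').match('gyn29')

None

`re.match` won't scan ahead — the pattern has to work from the very first character.
Here the pattern fails at index 0, so the call returns None.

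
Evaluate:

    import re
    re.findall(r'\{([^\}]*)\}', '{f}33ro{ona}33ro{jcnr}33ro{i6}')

['f', 'ona', 'jcnr', 'i6']

Walking the string: at [0:3] match '{f}', group 1 = 'f'; at [7:12] match '{ona}', group 1 = 'ona'; at [16:22] match '{jcnr}', group 1 = 'jcnr'; at [26:30] match '{i6}', group 1 = 'i6'.
Because there's exactly one group, `findall` drops the full match and keeps group 1 from each hit.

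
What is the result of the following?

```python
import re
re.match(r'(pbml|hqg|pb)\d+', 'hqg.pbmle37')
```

`re.match` won't scan ahead — the pattern has to work from the very first character.
Here the pattern fails at index 0, so the call returns None.

None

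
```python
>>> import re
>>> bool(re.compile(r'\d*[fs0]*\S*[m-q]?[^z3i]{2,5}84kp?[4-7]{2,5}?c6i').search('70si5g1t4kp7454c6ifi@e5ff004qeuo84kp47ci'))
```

Pattern: zero or more of a digit, then zero or more of one of [fs0]; then zero or more of a non-whitespace character; then optionally a character in [m-q], then 2 to 5 of any character except [z3i], then the literal '84k'; then optionally a literal 'p', then 2 to 5 of a character in [4-7] (lazy), then the literal 'c6i'.
Unlike `match`, `search` isn't anchored — it looks for the pattern anywhere in the string.
Here no position works, so the call returns None, and `bool(None)` is False.

False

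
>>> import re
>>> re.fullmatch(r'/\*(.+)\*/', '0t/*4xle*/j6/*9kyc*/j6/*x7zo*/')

For `fullmatch`, every character of the input must be accounted for by the pattern.
Here the string isn't matched end-to-end, so the call returns None.

None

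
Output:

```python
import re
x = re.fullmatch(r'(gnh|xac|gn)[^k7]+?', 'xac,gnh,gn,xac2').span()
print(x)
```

(0, 15)

`re.fullmatch` is like wrapping the pattern in `^…$` (in single-line mode).
The match spans [0:15] → 'xac,gnh,gn,xac2'.
Captured: group 1 = 'xac'.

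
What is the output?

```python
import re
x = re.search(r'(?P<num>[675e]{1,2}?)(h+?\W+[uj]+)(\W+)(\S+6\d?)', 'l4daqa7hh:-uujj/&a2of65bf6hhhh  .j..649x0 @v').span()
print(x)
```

(6, 26)

Pattern: 1 to 2 of one of [675e] (lazy) (captured as 'num'); then one or more of the literal 'h' (lazy), then one or more of a non-word character, then one or more of one of [uj] (captured); then one or more of a non-word character (captured); then one or more of a non-whitespace character, then the literal '6', then optionally a digit (captured).
`re.search` scans for the first position where the pattern succeeds.
The match spans [6:26] → '7hh:-uujj/&a2of65bf6'.
Captured: group 1 = '7', group 2 = 'hh:-uujj', group 3 = '/&', group 4 = 'a2of65bf6'.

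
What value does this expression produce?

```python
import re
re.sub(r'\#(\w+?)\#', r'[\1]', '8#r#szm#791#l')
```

'8[r]szm[791]l'

Matches: at [1:4] → '#r#'; at [7:12] → '#791#'.
Each match is replaced using the text its own group 1 captured.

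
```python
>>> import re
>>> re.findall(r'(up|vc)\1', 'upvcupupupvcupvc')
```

['up']

`\1` has to match the exact text group 1 already captured.
One capturing group, so `findall` returns just the captured substring from the one match — 1 in all.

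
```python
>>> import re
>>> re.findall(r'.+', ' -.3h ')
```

[' -.3h ']

The pattern matches one or more of any character.
Scanning left to right: at [0:6] → ' -.3h '.
Since nothing is captured, `findall` lists the 1 matched substring directly.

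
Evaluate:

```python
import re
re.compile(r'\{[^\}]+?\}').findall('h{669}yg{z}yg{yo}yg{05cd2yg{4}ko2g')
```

Walking the string: at [1:6] → '{669}'; at [8:11] → '{z}'; at [13:17] → '{yo}'; at [19:30] → '{05cd2yg{4}'.
With no groups in the pattern, `findall` gives back each whole match — 4 here.

['{669}', '{z}', '{yo}', '{05cd2yg{4}']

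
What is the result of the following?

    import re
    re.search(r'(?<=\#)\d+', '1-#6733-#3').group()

The lookaround is zero-width — it requires the adjacent text to match without consuming it, so the asserted text isn't part of the match.
`re.search` tries every starting position until one works.
The match spans [3:7] → '6733'.

'6733'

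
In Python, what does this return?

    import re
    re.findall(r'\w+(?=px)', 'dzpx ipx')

The `(?=…)`/`(?<=…)` assertion just peeks at neighbouring text; it doesn't advance the match position.
`findall` yields the raw match text (2 of them) because the pattern has no groups.

['dz', 'i']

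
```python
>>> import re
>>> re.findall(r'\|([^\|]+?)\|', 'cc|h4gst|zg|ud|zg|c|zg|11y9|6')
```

['h4gst', 'ud', 'c', '11y9']

Matches: at [2:9] match '|h4gst|', group 1 = 'h4gst'; at [11:15] match '|ud|', group 1 = 'ud'; at [17:20] match '|c|', group 1 = 'c'; at [22:28] match '|11y9|', group 1 = '11y9'.
`findall` collects group 1 from each match (4 total).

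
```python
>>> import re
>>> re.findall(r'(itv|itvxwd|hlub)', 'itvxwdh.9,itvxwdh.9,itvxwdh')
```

['itv', 'itv', 'itv']

Alternation isn't longest-match — the leftmost alternative that fits at this position is chosen.
One capturing group, so `findall` returns just the captured substring from each match — 3 in all.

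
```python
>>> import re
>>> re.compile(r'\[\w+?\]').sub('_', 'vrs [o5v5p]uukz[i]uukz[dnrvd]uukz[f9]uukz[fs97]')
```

Matches: at [4:11] → '[o5v5p]'; at [15:18] → '[i]'; at [22:29] → '[dnrvd]'; at [33:37] → '[f9]'; at [41:47] → '[fs97]'.
`sub` substitutes '_' at each match site.

'vrs _uukz_uukz_uukz_uukz_'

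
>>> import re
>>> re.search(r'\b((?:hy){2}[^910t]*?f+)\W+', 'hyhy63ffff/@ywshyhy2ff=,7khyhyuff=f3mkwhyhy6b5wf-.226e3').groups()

('hyhy63ffff',)

This matches a word boundary (`\b`, zero-width); then the literal 'hy' repeated 2 times, then zero or more of any character except [910t] (lazy), then one or more of the literal 'f' (captured); then one or more of a non-word character.
With the lazy modifier that quantifier settles for the fewest repetitions that let the rest of the pattern succeed (the atoms after it are unaffected and can still be greedy).
`re.search` tries every starting position until one works.
The match spans [0:12] → 'hyhy63ffff/@'.
Captured: group 1 = 'hyhy63ffff'.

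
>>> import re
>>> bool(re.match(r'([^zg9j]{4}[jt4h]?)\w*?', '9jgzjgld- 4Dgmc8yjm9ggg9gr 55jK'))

False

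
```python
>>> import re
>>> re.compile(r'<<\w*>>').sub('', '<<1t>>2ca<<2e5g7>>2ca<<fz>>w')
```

'2ca2caw'

Matches: at [0:6] → '<<1t>>'; at [9:18] → '<<2e5g7>>'; at [21:27] → '<<fz>>'.
`sub` substitutes '' at each match site.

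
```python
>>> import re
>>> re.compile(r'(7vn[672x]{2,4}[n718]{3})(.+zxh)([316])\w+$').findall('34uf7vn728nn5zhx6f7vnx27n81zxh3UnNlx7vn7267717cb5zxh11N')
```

[('7vn728nn', '5zhx6f7vnx27n81zxh3UnNlx7vn7267717cb5zxh', '1')]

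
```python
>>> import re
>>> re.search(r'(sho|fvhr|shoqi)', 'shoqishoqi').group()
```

'sho'

Alternation tries branches left to right and keeps the first one that lets the overall match succeed at that position.
`re.search` tries every starting position until one works.
The match spans [0:3] → 'sho'.
Captured: group 1 = 'sho'.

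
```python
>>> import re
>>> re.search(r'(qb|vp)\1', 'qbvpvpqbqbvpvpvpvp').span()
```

`\1` has to match the exact text group 1 already captured.
`re.search` scans for the first position where the pattern succeeds.
The match spans [2:6] → 'vpvp'.
Captured: group 1 = 'vp'.

(2, 6)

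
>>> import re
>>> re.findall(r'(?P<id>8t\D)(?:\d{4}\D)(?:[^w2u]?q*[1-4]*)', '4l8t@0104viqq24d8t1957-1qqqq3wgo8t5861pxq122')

['8t@']

This matches the literal '8t', then a non-digit (captured as 'id'); then exactly 4 of a digit, then a non-digit (non-capturing group); then optionally any character except [w2u], then zero or more of the literal 'q', then zero or more of a character in [1-4] (non-capturing group).
Walking the string: at [2:15] match '8t@0104viqq24', group 1 = '8t@'.
With a single group, `findall` returns only what that group captured — 1 item.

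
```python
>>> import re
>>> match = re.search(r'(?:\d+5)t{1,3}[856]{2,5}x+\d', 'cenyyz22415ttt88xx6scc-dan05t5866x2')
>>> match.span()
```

(6, 19)

The pattern matches one or more of a digit, then a literal '5' (non-capturing group); then 1 to 3 of the literal 't', then 2 to 5 of one of [856], then one or more of the literal 'x'; then a digit.
`search` walks the string left to right and returns the first match it finds.
The match spans [6:19] → '22415ttt88xx6'.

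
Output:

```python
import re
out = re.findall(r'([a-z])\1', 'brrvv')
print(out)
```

['r', 'v']

After group 1 captures some text, `\1` only succeeds where that same text appears again.
With a single group, `findall` returns only what that group captured — 2 items.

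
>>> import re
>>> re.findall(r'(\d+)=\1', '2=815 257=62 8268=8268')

['8268']

`\1` has to match the exact text group 1 already captured.
Scanning left to right: at [13:22] match '8268=8268', group 1 = '8268'.
Because there's exactly one group, `findall` drops the full match and keeps group 1 from the one hit.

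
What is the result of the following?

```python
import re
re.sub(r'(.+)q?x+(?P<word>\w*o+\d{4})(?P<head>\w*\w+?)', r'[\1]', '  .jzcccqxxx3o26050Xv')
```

'[  .jzcccqxx]'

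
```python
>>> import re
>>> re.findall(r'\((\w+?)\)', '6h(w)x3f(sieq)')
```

With a single group, `findall` returns only what that group captured — 2 items.

['w', 'sieq']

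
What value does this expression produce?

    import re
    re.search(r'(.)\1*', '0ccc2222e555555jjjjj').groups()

('0',)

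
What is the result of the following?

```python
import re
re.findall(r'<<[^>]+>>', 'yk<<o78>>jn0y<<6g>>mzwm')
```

No capturing groups, so `findall` returns the 2 full match strings.

['<<o78>>', '<<6g>>']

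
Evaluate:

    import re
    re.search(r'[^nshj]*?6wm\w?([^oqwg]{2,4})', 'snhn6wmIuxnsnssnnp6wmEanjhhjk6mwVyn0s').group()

The match spans [4:12] → '6wmIuxns'.

'6wmIuxns'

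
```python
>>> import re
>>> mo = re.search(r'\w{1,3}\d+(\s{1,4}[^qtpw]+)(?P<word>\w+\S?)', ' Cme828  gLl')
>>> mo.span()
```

Pattern: 1 to 3 of a word character, then one or more of a digit; then 1 to 4 of whitespace, then one or more of any character except [qtpw] (captured); then one or more of a word character, then optionally a non-whitespace character (captured as 'word').
The match spans [1:12] → 'Cme828  gLl'.

(1, 12)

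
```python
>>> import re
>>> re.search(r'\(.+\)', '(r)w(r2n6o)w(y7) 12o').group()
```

'(r)w(r2n6o)w(y7)'

Unlike `match`, `search` isn't anchored — it looks for the pattern anywhere in the string.
The match spans [0:16] → '(r)w(r2n6o)w(y7)'.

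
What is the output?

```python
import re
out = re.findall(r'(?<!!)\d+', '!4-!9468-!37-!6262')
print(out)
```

['468', '7', '262']

The negative lookahead/lookbehind blocks any match where the forbidden context is present.
No capturing groups, so `findall` returns the 3 full match strings.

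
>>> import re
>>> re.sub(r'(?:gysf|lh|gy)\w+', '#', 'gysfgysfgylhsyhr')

'#'

Matches: at [0:16] → 'gysfgysfgylhsyhr'.
`sub` substitutes '#' at each match site.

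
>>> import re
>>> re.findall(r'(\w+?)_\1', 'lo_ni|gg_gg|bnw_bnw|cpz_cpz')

['gg', 'bnw', 'cpz']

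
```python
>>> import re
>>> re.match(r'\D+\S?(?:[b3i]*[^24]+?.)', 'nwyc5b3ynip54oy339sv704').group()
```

'nwyc5b3yn'

`match` is anchored at position 0; if the pattern doesn't fit there, it returns None.
The match spans [0:9] → 'nwyc5b3yn'.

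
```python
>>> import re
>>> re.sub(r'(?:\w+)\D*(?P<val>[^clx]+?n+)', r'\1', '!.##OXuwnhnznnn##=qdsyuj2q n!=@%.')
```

'!.##2q n!=@%.'

This matches one or more of a word character (non-capturing group); then zero or more of a non-digit; then one or more of any character except [clx] (lazy), then one or more of the literal 'n' (captured as 'val').
Matches: at [4:28] → 'OXuwnhnznnn##=qdsyuj2q n'.
`\1` in the replacement pulls in group 1's text for each match.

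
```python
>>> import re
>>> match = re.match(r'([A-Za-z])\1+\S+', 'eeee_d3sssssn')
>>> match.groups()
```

('e',)

The match spans [0:13] → 'eeee_d3sssssn'.
Captured: group 1 = 'e'.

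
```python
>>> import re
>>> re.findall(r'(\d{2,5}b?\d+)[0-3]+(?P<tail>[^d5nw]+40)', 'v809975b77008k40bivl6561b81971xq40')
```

[('09975b770', '8k40'), ('6561b8197', 'xq40')]

2 groups means each result is a tuple of 2 captured strings — 2 here.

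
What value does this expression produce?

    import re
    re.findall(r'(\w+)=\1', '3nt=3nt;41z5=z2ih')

A backreference is literal: `\1` must see the identical characters the first group matched.
With a single group, `findall` returns only what that group captured — 1 item.

['3nt']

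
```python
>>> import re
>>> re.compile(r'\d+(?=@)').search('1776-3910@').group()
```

Because the assertion is zero-width, the text it checks is not consumed and won't appear in the result.
The match spans [5:9] → '3910'.

'3910'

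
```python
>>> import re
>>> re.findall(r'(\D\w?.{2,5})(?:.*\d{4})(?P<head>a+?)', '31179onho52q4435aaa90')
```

With the lazy modifier that quantifier settles for the fewest repetitions that let the rest of the pattern succeed (the atoms after it are unaffected and can still be greedy).
Multiple groups make `findall` return tuples — one 2-tuple for the one match.

[('onho52q', 'a')]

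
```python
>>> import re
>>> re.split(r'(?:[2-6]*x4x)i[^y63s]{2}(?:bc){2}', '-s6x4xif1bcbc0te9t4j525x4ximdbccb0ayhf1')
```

This matches zero or more of a character in [2-6], then the literal 'x4x' (non-capturing group); then a literal 'i', then exactly 2 of any character except [y63s], then the literal 'bc' repeated 2 times.
`split` removes every match and returns the 2 fragments in between.

['-s', '0te9t4j525x4ximdbccb0ayhf1']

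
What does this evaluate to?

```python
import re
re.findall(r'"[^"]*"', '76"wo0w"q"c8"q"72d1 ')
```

Since nothing is captured, `findall` lists the 2 matched substrings directly.

['"wo0w"', '"c8"']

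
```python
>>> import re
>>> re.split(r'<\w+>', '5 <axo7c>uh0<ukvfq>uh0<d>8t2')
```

Splitting on the pattern gives 4 pieces.

['5 ', 'uh0', 'uh0', '8t2']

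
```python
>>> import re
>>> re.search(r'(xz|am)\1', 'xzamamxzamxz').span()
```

(2, 6)

A backreference is literal: `\1` must see the identical characters the first group matched.
Unlike `match`, `search` isn't anchored — it looks for the pattern anywhere in the string.
The match spans [2:6] → 'amam'.
Captured: group 1 = 'am'.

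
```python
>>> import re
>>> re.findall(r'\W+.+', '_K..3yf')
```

This matches one or more of a non-word character; then one or more of any character.
Scanning left to right: at [2:7] → '..3yf'.
No capturing groups, so `findall` returns the 1 full match string.

['..3yf']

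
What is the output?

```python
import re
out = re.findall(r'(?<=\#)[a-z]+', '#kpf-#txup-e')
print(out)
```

['kpf', 'txup']

Lookahead/lookbehind check context without consuming it, so the matched span excludes the asserted characters.
Matches: at [1:4] → 'kpf'; at [6:10] → 'txup'.
Since nothing is captured, `findall` lists the 2 matched substrings directly.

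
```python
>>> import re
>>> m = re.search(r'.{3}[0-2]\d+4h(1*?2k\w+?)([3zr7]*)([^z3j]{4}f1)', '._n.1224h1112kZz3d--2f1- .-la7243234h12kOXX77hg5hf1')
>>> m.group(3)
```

'd--2f1'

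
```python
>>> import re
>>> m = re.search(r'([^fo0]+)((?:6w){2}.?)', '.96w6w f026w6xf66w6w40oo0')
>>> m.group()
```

This matches one or more of any character except [fo0] (captured); then the literal '6w' repeated 2 times, then optionally any character (captured).
Unlike `match`, `search` isn't anchored — it looks for the pattern anywhere in the string.
The match spans [0:7] → '.96w6w '.
Captured: group 1 = '.9', group 2 = '6w6w '.

'.96w6w '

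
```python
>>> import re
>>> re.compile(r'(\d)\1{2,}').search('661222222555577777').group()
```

'222222'

A backreference is literal: `\1` must see the identical characters the first group matched.
The match spans [3:9] → '222222'.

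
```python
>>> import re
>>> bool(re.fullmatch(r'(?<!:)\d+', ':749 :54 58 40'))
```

False

`fullmatch` succeeds only if the pattern covers the string from start to end.
Here there's no way to consume every character, so the call returns None, and `bool(None)` is False.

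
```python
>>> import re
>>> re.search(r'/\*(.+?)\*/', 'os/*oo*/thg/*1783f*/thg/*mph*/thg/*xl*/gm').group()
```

The `?` after the quantifier makes it lazy — it takes as little as possible before letting the rest of the pattern try.
`search` walks the string left to right and returns the first match it finds.
The match spans [2:8] → '/*oo*/'.
Captured: group 1 = 'oo'.

'/*oo*/'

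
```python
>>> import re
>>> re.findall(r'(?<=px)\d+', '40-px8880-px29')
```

The positive lookaround only admits positions where the adjacent text matches; those characters stay outside the span.
Walking the string: at [5:9] → '8880'; at [12:14] → '29'.
With no groups in the pattern, `findall` gives back each whole match — 2 here.

['8880', '29']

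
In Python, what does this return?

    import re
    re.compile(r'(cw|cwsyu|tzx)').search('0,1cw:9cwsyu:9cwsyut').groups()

('cw',)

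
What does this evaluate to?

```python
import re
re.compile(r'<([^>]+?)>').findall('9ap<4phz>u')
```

['4phz']

`findall` collects group 1 from the one match (1 total).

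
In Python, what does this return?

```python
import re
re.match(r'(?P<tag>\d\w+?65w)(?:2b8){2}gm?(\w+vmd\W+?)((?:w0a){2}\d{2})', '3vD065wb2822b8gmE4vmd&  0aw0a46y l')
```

None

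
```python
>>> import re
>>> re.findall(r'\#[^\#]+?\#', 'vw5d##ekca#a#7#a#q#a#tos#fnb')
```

['#ekca#', '#7#', '#q#', '#tos#']

Since nothing is captured, `findall` lists the 4 matched substrings directly.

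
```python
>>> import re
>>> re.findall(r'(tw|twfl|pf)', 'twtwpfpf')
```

Scanning left to right: at [0:2] match 'tw', group 1 = 'tw'; at [2:4] match 'tw', group 1 = 'tw'; at [4:6] match 'pf', group 1 = 'pf'; at [6:8] match 'pf', group 1 = 'pf'.
`findall` collects group 1 from each match (4 total).

['tw', 'tw', 'pf', 'pf']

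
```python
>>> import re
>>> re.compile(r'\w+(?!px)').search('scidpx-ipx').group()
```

'scidpx'

The negative lookaround is zero-width — it rules out positions where the adjacent text would match, without consuming anything.
The match spans [0:6] → 'scidpx'.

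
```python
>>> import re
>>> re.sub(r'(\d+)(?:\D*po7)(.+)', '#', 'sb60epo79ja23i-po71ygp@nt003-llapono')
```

The pattern matches one or more of a digit (captured); then zero or more of a non-digit, then the literal 'po7' (non-capturing group); then one or more of any character (captured).
Matches: at [2:36] → '60epo79ja23i-po71ygp@nt003-llapono'.
`sub` substitutes '#' at each match site.

'sb#'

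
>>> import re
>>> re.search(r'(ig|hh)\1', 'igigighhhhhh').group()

'igig'

The backreference `\1` re-matches whatever the first group consumed, character for character.
The match spans [0:4] → 'igig'.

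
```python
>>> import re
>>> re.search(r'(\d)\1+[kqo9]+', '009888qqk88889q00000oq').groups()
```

('0',)

`\1` has to match the exact text group 1 already captured.
`re.search` tries every starting position until one works.
The match spans [0:3] → '009'.
Captured: group 1 = '0'.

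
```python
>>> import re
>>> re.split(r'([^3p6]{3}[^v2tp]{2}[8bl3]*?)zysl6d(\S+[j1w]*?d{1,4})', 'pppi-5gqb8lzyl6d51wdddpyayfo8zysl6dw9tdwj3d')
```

['pppi-5gqb8lzyl6d51wdddp', 'yayfo8', 'w9tdwj3d', '']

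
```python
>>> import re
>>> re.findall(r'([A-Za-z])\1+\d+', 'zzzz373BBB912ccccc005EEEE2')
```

['z', 'B', 'c', 'E']

A backreference is literal: `\1` must see the identical characters the first group matched.
One capturing group, so `findall` returns just the captured substring from each match — 4 in all.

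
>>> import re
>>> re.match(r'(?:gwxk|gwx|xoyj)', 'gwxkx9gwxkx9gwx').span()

Branches in `(...|...)` are attempted left-to-right; the first branch that allows the whole pattern to succeed is taken.
`match` is anchored at position 0; if the pattern doesn't fit there, it returns None.
The match spans [0:4] → 'gwxk'.

(0, 4)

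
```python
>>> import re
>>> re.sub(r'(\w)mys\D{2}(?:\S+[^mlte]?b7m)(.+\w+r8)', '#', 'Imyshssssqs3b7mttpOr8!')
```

'#!'

This matches a word character (captured); then the literal 'mys', then exactly 2 of a non-digit; then one or more of a non-whitespace character, then optionally any character except [mlte], then the literal 'b7m' (non-capturing group); then one or more of any character, then one or more of a word character, then the literal 'r8' (captured).
Matches: at [0:21] → 'Imyshssssqs3b7mttpOr8'.
Each match is replaced by '#'.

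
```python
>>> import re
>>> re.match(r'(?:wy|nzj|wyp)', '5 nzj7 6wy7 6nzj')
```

None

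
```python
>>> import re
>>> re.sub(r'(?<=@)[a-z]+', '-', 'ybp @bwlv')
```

Lookahead/lookbehind check context without consuming it, so the matched span excludes the asserted characters.
Matches: at [5:9] → 'bwlv'.
Each match is replaced by '-'.

'ybp @-'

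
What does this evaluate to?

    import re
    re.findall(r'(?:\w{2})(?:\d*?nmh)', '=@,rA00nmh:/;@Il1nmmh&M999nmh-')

The pattern matches exactly 2 of a word character (non-capturing group); then zero or more of a digit (lazy), then a literal 'n', then the literal 'mh' (non-capturing group).
`findall` yields the raw match text (2 of them) because the pattern has no groups.

['rA00nmh', 'M999nmh']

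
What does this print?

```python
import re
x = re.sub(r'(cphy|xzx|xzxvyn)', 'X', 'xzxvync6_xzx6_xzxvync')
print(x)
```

`|` is ordered: at each position the engine commits to the first alternative that works.
Matches: at [0:3] → 'xzx'; at [9:12] → 'xzx'; at [14:17] → 'xzx'.
Every occurrence is swapped for 'X'.

Xvync6_X6_Xvync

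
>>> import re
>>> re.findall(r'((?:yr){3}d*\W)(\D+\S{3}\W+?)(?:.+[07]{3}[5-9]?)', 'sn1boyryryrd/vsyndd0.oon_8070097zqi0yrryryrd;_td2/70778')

[('yryryrd/', 'vsyndd0.')]

Pattern: the literal 'yr' repeated 3 times, then zero or more of a literal 'd', then a non-word character (captured); then one or more of a non-digit, then exactly 3 of a non-whitespace character, then one or more of a non-word character (lazy) (captured); then one or more of any character, then exactly 3 of one of [07], then optionally a character in [5-9] (non-capturing group).
Matches: at [5:55] match 'yryryrd/vsyndd0.oon_8070097zqi0yrryryrd;_td2/70778', groups = ('yryryrd/', 'vsyndd0.').
2 groups means the one result is a tuple of 2 captured strings — 1 here.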